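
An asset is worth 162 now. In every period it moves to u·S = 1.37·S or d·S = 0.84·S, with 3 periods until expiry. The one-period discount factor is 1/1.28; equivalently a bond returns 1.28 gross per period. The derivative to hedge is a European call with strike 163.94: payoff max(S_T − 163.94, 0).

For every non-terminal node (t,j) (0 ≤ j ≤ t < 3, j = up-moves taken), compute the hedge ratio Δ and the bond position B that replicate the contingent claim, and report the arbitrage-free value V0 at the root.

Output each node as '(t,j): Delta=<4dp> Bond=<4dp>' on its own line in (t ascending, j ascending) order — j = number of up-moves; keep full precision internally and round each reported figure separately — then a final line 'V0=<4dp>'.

The replicating-portfolio and risk-neutral prices coincide; use p* = (1.28−0.84)/(1.37−0.84) = 0.8302 for the latter.
At expiry t=3: V(3,0)=0.0000, V(3,1)=0.0000, V(3,2)=91.4686, V(3,3)=252.6192
(2,0): S=114.3072. Δ = (V_up−V_dn)/(S_up−S_dn) = (0.0000−0.0000)/(156.6009−96.0180) = 0.0000. V = [p*·0.0000 + (1−p*)·0.0000]/1.28 = 0.0000. B = V − Δ·S = 0.0000.
(2,1): S=186.4296. Δ = (V_up−V_dn)/(S_up−S_dn) = (91.4686−0.0000)/(255.4086−156.6009) = 0.9257. V = [p*·91.4686 + (1−p*)·0.0000]/1.28 = 59.3251. B = V − Δ·S = -113.2571.
(2,2): S=304.0578. Δ = (V_up−V_dn)/(S_up−S_dn) = (252.6192−91.4686)/(416.5592−255.4086) = 1.0000. V = [p*·252.6192 + (1−p*)·91.4686]/1.28 = 175.9797. B = V − Δ·S = -128.0781.
(1,0): S=136.0800. Δ = (V_up−V_dn)/(S_up−S_dn) = (59.3251−0.0000)/(186.4296−114.3072) = 0.8226. V = [p*·59.3251 + (1−p*)·0.0000]/1.28 = 38.4774. B = V − Δ·S = -73.4568.
(1,1): S=221.9400. Δ = (V_up−V_dn)/(S_up−S_dn) = (175.9797−59.3251)/(304.0578−186.4296) = 0.9917. V = [p*·175.9797 + (1−p*)·59.3251]/1.28 = 122.0081. B = V − Δ·S = -98.0948.
(0,0): S=162.0000. Δ = (V_up−V_dn)/(S_up−S_dn) = (122.0081−38.4774)/(221.9400−136.0800) = 0.9729. V = [p*·122.0081 + (1−p*)·38.4774]/1.28 = 84.2372. B = V − Δ·S = -73.3680.
Self-financing check: at every node Δ·S+B equals the discounted successor values.

(0,0): Delta=0.9729 Bond=-73.3680
(1,0): Delta=0.8226 Bond=-73.4568
(1,1): Delta=0.9917 Bond=-98.0948
(2,0): Delta=0.0000 Bond=0.0000
(2,1): Delta=0.9257 Bond=-113.2571
(2,2): Delta=1.0000 Bond=-128.0781
V0=84.2372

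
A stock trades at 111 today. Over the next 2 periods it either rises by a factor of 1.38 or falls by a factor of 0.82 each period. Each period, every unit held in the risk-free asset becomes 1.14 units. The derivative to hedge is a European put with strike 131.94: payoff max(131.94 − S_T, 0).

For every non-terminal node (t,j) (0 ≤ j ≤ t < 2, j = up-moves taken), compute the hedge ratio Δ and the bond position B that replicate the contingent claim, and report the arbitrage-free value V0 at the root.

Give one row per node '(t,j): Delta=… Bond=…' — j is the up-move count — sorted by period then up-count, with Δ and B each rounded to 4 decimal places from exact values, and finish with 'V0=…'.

(0,0): Delta=-0.3593 Bond=50.3715
(1,0): Delta=-1.0000 Bond=115.7368
(1,1): Delta=-0.0738 Bond=13.6885
V0=10.4853

Since d<R<u, set p* = (R−d)/(u−d) = 0.5714; price each node as the discounted p*-expectation of its children.
Payoff layer (t=2): V(2,0)=57.3036, V(2,1)=6.3324, V(2,2)=0.0000
Node (1,0) S=91.0200: V=(p*·6.3324+(1−p*)·57.3036)/1.14=24.7168; Δ=(6.3324−57.3036)/(125.6076−74.6364)=-1.0000; B=V−Δ·S=115.7368
Node (1,1) S=153.1800: V=(p*·0.0000+(1−p*)·6.3324)/1.14=2.3806; Δ=(0.0000−6.3324)/(211.3884−125.6076)=-0.0738; B=V−Δ·S=13.6885
Node (0,0) S=111.0000: V=(p*·2.3806+(1−p*)·24.7168)/1.14=10.4853; Δ=(2.3806−24.7168)/(153.1800−91.0200)=-0.3593; B=V−Δ·S=50.3715
Root portfolio cost Δ·111+B reproduces V0=10.4853.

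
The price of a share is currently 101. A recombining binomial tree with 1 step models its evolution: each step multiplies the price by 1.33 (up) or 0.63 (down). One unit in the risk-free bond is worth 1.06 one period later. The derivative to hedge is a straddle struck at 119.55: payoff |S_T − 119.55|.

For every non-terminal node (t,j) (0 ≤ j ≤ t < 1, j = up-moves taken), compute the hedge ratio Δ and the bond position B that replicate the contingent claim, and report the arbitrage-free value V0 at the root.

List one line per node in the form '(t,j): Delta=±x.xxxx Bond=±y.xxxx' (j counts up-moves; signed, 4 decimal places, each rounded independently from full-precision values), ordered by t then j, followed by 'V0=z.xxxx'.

(0,0): Delta=-0.5819 Bond=87.6849
V0=28.9135

The replicating-portfolio and risk-neutral prices coincide; use p* = (1.06−0.63)/(1.33−0.63) = 0.6143 for the latter.
Terminal values V(1,·): V(1,0)=55.9200, V(1,1)=14.7800
Node (0,0) S=101.0000: V=(p*·14.7800+(1−p*)·55.9200)/1.06=28.9135; Δ=(14.7800−55.9200)/(134.3300−63.6300)=-0.5819; B=V−Δ·S=87.6849
Root portfolio cost Δ·101+B reproduces V0=28.9135.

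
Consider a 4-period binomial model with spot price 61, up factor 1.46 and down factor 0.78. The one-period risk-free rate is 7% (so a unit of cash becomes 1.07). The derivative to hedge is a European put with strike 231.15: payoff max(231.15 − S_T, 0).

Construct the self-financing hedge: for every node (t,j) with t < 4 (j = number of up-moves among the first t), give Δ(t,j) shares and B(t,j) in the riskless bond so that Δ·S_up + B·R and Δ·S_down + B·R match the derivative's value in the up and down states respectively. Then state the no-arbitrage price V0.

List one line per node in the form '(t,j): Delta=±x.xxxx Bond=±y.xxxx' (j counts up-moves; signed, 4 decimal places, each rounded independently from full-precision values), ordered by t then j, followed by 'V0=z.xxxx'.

(0,0): Delta=-0.9298 Bond=173.2198
(1,0): Delta=-1.0000 Bond=188.6873
(1,1): Delta=-0.8793 Bond=180.8506
(2,0): Delta=-1.0000 Bond=201.8954
(2,1): Delta=-1.0000 Bond=201.8954
(2,2): Delta=-0.7926 Bond=182.2335
(3,0): Delta=-1.0000 Bond=216.0280
(3,1): Delta=-1.0000 Bond=216.0280
(3,2): Delta=-1.0000 Bond=216.0280
(3,3): Delta=-0.6435 Bond=166.6972
V0=116.5045

Risk-neutral probability p* = (R−d)/(u−d) = (1.07−0.78)/(1.46−0.78) = 0.4265.
At expiry t=4: V(4,0)=208.5708, V(4,1)=188.8864, V(4,2)=152.0412, V(4,3)=83.0746, V(4,4)=0.0000
(3,0): S=28.9477. Δ = (V_up−V_dn)/(S_up−S_dn) = (188.8864−208.5708)/(42.2636−22.5792) = -1.0000. V = [p*·188.8864 + (1−p*)·208.5708]/1.07 = 187.0804. B = V − Δ·S = 216.0280.
(3,1): S=54.1841. Δ = (V_up−V_dn)/(S_up−S_dn) = (152.0412−188.8864)/(79.1088−42.2636) = -1.0000. V = [p*·152.0412 + (1−p*)·188.8864]/1.07 = 161.8439. B = V − Δ·S = 216.0280.
(3,2): S=101.4215. Δ = (V_up−V_dn)/(S_up−S_dn) = (83.0746−152.0412)/(148.0754−79.1088) = -1.0000. V = [p*·83.0746 + (1−p*)·152.0412]/1.07 = 114.6065. B = V − Δ·S = 216.0280.
(3,3): S=189.8403. Δ = (V_up−V_dn)/(S_up−S_dn) = (0.0000−83.0746)/(277.1668−148.0754) = -0.6435. V = [p*·0.0000 + (1−p*)·83.0746]/1.07 = 44.5287. B = V − Δ·S = 166.6972.
(2,0): S=37.1124. Δ = (V_up−V_dn)/(S_up−S_dn) = (161.8439−187.0804)/(54.1841−28.9477) = -1.0000. V = [p*·161.8439 + (1−p*)·187.0804]/1.07 = 164.7830. B = V − Δ·S = 201.8954.
(2,1): S=69.4668. Δ = (V_up−V_dn)/(S_up−S_dn) = (114.6065−161.8439)/(101.4215−54.1841) = -1.0000. V = [p*·114.6065 + (1−p*)·161.8439]/1.07 = 132.4286. B = V − Δ·S = 201.8954.
(2,2): S=130.0276. Δ = (V_up−V_dn)/(S_up−S_dn) = (44.5287−114.6065)/(189.8403−101.4215) = -0.7926. V = [p*·44.5287 + (1−p*)·114.6065]/1.07 = 79.1779. B = V − Δ·S = 182.2335.
(1,0): S=47.5800. Δ = (V_up−V_dn)/(S_up−S_dn) = (132.4286−164.7830)/(69.4668−37.1124) = -1.0000. V = [p*·132.4286 + (1−p*)·164.7830]/1.07 = 141.1073. B = V − Δ·S = 188.6873.
(1,1): S=89.0600. Δ = (V_up−V_dn)/(S_up−S_dn) = (79.1779−132.4286)/(130.0276−69.4668) = -0.8793. V = [p*·79.1779 + (1−p*)·132.4286]/1.07 = 102.5409. B = V − Δ·S = 180.8506.
(0,0): S=61.0000. Δ = (V_up−V_dn)/(S_up−S_dn) = (102.5409−141.1073)/(89.0600−47.5800) = -0.9298. V = [p*·102.5409 + (1−p*)·141.1073]/1.07 = 116.5045. B = V − Δ·S = 173.2198.
The time-0 hedge costs 116.5045, which is the no-arbitrage price.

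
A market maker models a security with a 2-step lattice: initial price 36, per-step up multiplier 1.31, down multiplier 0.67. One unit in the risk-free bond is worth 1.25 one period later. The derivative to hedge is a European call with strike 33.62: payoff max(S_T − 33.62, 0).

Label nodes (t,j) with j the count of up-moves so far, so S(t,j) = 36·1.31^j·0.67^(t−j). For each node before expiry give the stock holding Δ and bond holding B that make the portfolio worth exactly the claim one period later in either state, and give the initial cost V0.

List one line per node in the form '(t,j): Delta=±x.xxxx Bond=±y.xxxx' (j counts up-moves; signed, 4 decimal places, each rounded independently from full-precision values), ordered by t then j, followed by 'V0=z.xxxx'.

(0,0): Delta=0.8861 Bond=-17.0982
(1,0): Delta=0.0000 Bond=0.0000
(1,1): Delta=0.9330 Bond=-23.5837
V0=14.8014

The replicating-portfolio and risk-neutral prices coincide; use p* = (1.25−0.67)/(1.31−0.67) = 0.9062 for the latter.
Terminal values V(2,·): V(2,0)=0.0000, V(2,1)=0.0000, V(2,2)=28.1596
Node (1,0) S=24.1200: V=(p*·0.0000+(1−p*)·0.0000)/1.25=0.0000; Δ=(0.0000−0.0000)/(31.5972−16.1604)=0.0000; B=V−Δ·S=0.0000
Node (1,1) S=47.1600: V=(p*·28.1596+(1−p*)·0.0000)/1.25=20.4157; Δ=(28.1596−0.0000)/(61.7796−31.5972)=0.9330; B=V−Δ·S=-23.5837
Node (0,0) S=36.0000: V=(p*·20.4157+(1−p*)·0.0000)/1.25=14.8014; Δ=(20.4157−0.0000)/(47.1600−24.1200)=0.8861; B=V−Δ·S=-17.0982
The time-0 hedge costs 14.8014, which is the no-arbitrage price.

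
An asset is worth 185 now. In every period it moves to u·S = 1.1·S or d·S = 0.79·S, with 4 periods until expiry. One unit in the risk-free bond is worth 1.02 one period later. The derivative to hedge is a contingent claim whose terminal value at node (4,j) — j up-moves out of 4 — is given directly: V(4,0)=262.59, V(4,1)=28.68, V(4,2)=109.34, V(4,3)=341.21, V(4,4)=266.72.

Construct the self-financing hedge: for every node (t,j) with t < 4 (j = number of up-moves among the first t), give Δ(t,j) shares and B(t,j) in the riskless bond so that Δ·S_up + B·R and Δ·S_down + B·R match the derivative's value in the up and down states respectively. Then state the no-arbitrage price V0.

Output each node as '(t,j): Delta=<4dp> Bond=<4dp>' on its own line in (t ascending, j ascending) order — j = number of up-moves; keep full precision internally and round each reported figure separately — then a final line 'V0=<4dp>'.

(0,0): Delta=1.2542 Bond=0.1834
(1,0): Delta=3.0326 Bond=-259.7278
(1,1): Delta=0.8099 Bond=90.5923
(2,0): Delta=-0.0142 Bond=86.8583
(2,1): Delta=3.7937 Bond=-387.2809
(2,2): Delta=0.0646 Bond=259.2511
(3,0): Delta=-8.2724 Bond=841.8463
(3,1): Delta=2.0487 Bond=-173.4048
(3,2): Delta=4.2296 Bond=-472.1123
(3,3): Delta=-0.9759 Bond=520.6268
V0=232.2062

Since d<R<u, set p* = (R−d)/(u−d) = 0.7419; price each node as the discounted p*-expectation of its children.
Terminal payoffs: V(4,0)=262.5900, V(4,1)=28.6800, V(4,2)=109.3400, V(4,3)=341.2100, V(4,4)=266.7200
  t=3,j=0: stock 91.2122 → up 100.3334 (V=28.6800), down 72.0576 (V=262.5900). Price 87.2979; hedge Δ=-8.2724, bond B=841.8463.
  t=3,j=1: stock 127.0044 → up 139.7048 (V=109.3400), down 100.3334 (V=28.6800). Price 86.7887; hedge Δ=2.0487, bond B=-173.4048.
  t=3,j=2: stock 176.8415 → up 194.5257 (V=341.2100), down 139.7048 (V=109.3400). Price 275.8555; hedge Δ=4.2296, bond B=-472.1123.
  t=3,j=3: stock 246.2350 → up 270.8585 (V=266.7200), down 194.5257 (V=341.2100). Price 280.3365; hedge Δ=-0.9759, bond B=520.6268.
  t=2,j=0: stock 115.4585 → up 127.0044 (V=86.7887), down 91.2122 (V=87.2979). Price 85.2158; hedge Δ=-0.0142, bond B=86.8583.
  t=2,j=1: stock 160.7650 → up 176.8415 (V=275.8555), down 127.0044 (V=86.7887). Price 222.6118; hedge Δ=3.7937, bond B=-387.2809.
  t=2,j=2: stock 223.8500 → up 246.2350 (V=280.3365), down 176.8415 (V=275.8555). Price 273.7060; hedge Δ=0.0646, bond B=259.2511.
  t=1,j=0: stock 146.1500 → up 160.7650 (V=222.6118), down 115.4585 (V=85.2158). Price 183.4851; hedge Δ=3.0326, bond B=-259.7278.
  t=1,j=1: stock 203.5000 → up 223.8500 (V=273.7060), down 160.7650 (V=222.6118). Price 255.4121; hedge Δ=0.8099, bond B=90.5923.
  t=0,j=0: stock 185.0000 → up 203.5000 (V=255.4121), down 146.1500 (V=183.4851). Price 232.2062; hedge Δ=1.2542, bond B=0.1834.
Self-financing check: at every node Δ·S+B equals the discounted successor values.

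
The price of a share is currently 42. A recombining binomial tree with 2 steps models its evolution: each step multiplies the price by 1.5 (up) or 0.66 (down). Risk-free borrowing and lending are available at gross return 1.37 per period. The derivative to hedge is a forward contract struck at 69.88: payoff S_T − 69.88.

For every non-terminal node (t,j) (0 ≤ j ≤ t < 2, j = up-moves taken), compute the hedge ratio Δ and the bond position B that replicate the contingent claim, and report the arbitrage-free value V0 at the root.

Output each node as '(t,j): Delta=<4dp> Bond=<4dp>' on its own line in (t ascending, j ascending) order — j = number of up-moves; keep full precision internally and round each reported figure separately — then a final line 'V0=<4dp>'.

No-arbitrage ⇒ martingale measure with p* = (R−d)/(u−d) = 0.8452.
Payoff layer (t=2): V(2,0)=-51.5848, V(2,1)=-28.3000, V(2,2)=24.6200
Node (1,0) S=27.7200: V=(p*·-28.3000+(1−p*)·-51.5848)/1.37=-23.2873; Δ=(-28.3000−-51.5848)/(41.5800−18.2952)=1.0000; B=V−Δ·S=-51.0073
Node (1,1) S=63.0000: V=(p*·24.6200+(1−p*)·-28.3000)/1.37=11.9927; Δ=(24.6200−-28.3000)/(94.5000−41.5800)=1.0000; B=V−Δ·S=-51.0073
Node (0,0) S=42.0000: V=(p*·11.9927+(1−p*)·-23.2873)/1.37=4.7684; Δ=(11.9927−-23.2873)/(63.0000−27.7200)=1.0000; B=V−Δ·S=-37.2316
Self-financing check: at every node Δ·S+B equals the discounted successor values.

(0,0): Delta=1.0000 Bond=-37.2316
(1,0): Delta=1.0000 Bond=-51.0073
(1,1): Delta=1.0000 Bond=-51.0073
V0=4.7684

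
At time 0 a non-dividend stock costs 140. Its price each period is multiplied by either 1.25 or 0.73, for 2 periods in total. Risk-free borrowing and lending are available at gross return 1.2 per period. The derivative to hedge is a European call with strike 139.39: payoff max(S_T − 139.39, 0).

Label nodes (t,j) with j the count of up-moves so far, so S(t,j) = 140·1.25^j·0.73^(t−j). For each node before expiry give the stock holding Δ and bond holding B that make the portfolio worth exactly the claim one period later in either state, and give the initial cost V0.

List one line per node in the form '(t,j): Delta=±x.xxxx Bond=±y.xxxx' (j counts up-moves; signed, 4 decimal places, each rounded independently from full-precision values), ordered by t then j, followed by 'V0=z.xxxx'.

Since d<R<u, set p* = (R−d)/(u−d) = 0.9038; price each node as the discounted p*-expectation of its children.
Terminal values V(2,·): V(2,0)=0.0000, V(2,1)=0.0000, V(2,2)=79.3600
(1,0): S=102.2000. Δ = (V_up−V_dn)/(S_up−S_dn) = (0.0000−0.0000)/(127.7500−74.6060) = 0.0000. V = [p*·0.0000 + (1−p*)·0.0000]/1.2 = 0.0000. B = V − Δ·S = 0.0000.
(1,1): S=175.0000. Δ = (V_up−V_dn)/(S_up−S_dn) = (79.3600−0.0000)/(218.7500−127.7500) = 0.8721. V = [p*·79.3600 + (1−p*)·0.0000]/1.2 = 59.7744. B = V − Δ·S = -92.8410.
(0,0): S=140.0000. Δ = (V_up−V_dn)/(S_up−S_dn) = (59.7744−0.0000)/(175.0000−102.2000) = 0.8211. V = [p*·59.7744 + (1−p*)·0.0000]/1.2 = 45.0224. B = V − Δ·S = -69.9283.
The time-0 hedge costs 45.0224, which is the no-arbitrage price.

(0,0): Delta=0.8211 Bond=-69.9283
(1,0): Delta=0.0000 Bond=0.0000
(1,1): Delta=0.8721 Bond=-92.8410
V0=45.0224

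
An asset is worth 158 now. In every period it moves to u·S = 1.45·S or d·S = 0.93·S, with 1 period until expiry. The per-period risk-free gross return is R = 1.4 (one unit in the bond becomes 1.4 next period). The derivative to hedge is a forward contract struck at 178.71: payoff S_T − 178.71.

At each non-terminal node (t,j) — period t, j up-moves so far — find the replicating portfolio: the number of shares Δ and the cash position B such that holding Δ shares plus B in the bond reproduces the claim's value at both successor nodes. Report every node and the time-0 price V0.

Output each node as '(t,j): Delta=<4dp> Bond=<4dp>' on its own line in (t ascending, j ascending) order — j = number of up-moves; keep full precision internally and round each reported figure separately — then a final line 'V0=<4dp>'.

(0,0): Delta=1.0000 Bond=-127.6500
V0=30.3500

Since d<R<u, set p* = (R−d)/(u−d) = 0.9038; price each node as the discounted p*-expectation of its children.
Terminal values V(1,·): V(1,0)=-31.7700, V(1,1)=50.3900
(0,0): S=158.0000. Δ = (V_up−V_dn)/(S_up−S_dn) = (50.3900−-31.7700)/(229.1000−146.9400) = 1.0000. V = [p*·50.3900 + (1−p*)·-31.7700]/1.4 = 30.3500. B = V − Δ·S = -127.6500.
Self-financing check: at every node Δ·S+B equals the discounted successor values.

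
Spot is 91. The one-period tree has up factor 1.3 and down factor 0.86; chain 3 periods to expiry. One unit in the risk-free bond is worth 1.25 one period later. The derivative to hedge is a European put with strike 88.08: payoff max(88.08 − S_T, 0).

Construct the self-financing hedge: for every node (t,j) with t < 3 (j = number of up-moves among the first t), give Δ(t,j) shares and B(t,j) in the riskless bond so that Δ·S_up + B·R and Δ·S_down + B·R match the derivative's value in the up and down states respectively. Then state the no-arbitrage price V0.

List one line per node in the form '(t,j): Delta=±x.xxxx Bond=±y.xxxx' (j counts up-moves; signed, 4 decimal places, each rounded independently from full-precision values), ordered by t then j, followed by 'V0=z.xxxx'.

(0,0): Delta=-0.0080 Bond=0.7607
(1,0): Delta=-0.0902 Bond=7.3868
(1,1): Delta=-0.0010 Bond=0.1258
(2,0): Delta=-1.0000 Bond=70.4640
(2,1): Delta=-0.0131 Bond=1.3835
(2,2): Delta=0.0000 Bond=0.0000
V0=0.0330

Since d<R<u, set p* = (R−d)/(u−d) = 0.8864; price each node as the discounted p*-expectation of its children.
Terminal payoffs: V(3,0)=30.1989, V(3,1)=0.5853, V(3,2)=0.0000, V(3,3)=0.0000
(2,0): S=67.3036. Δ = (V_up−V_dn)/(S_up−S_dn) = (0.5853−30.1989)/(87.4947−57.8811) = -1.0000. V = [p*·0.5853 + (1−p*)·30.1989]/1.25 = 3.1604. B = V − Δ·S = 70.4640.
(2,1): S=101.7380. Δ = (V_up−V_dn)/(S_up−S_dn) = (0.0000−0.5853)/(132.2594−87.4947) = -0.0131. V = [p*·0.0000 + (1−p*)·0.5853]/1.25 = 0.0532. B = V − Δ·S = 1.3835.
(2,2): S=153.7900. Δ = (V_up−V_dn)/(S_up−S_dn) = (0.0000−0.0000)/(199.9270−132.2594) = 0.0000. V = [p*·0.0000 + (1−p*)·0.0000]/1.25 = 0.0000. B = V − Δ·S = 0.0000.
(1,0): S=78.2600. Δ = (V_up−V_dn)/(S_up−S_dn) = (0.0532−3.1604)/(101.7380−67.3036) = -0.0902. V = [p*·0.0532 + (1−p*)·3.1604]/1.25 = 0.3250. B = V − Δ·S = 7.3868.
(1,1): S=118.3000. Δ = (V_up−V_dn)/(S_up−S_dn) = (0.0000−0.0532)/(153.7900−101.7380) = -0.0010. V = [p*·0.0000 + (1−p*)·0.0532]/1.25 = 0.0048. B = V − Δ·S = 0.1258.
(0,0): S=91.0000. Δ = (V_up−V_dn)/(S_up−S_dn) = (0.0048−0.3250)/(118.3000−78.2600) = -0.0080. V = [p*·0.0048 + (1−p*)·0.3250]/1.25 = 0.0330. B = V − Δ·S = 0.7607.
Each (Δ,B) replicates both successor values, so the strategy is self-financing and V0 is arbitrage-free.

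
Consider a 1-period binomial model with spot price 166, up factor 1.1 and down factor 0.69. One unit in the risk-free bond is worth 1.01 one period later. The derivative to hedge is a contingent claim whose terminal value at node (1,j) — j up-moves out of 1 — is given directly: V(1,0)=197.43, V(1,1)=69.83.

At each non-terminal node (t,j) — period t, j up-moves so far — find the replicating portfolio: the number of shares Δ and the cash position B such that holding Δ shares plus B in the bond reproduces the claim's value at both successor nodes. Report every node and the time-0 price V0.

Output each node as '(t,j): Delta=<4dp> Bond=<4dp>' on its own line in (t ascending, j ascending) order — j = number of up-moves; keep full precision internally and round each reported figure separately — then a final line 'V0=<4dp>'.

(0,0): Delta=-1.8748 Bond=408.0906
V0=96.8710

The replicating-portfolio and risk-neutral prices coincide; use p* = (1.01−0.69)/(1.1−0.69) = 0.7805 for the latter.
Terminal values V(1,·): V(1,0)=197.4300, V(1,1)=69.8300
Node (0,0) S=166.0000: V=(p*·69.8300+(1−p*)·197.4300)/1.01=96.8710; Δ=(69.8300−197.4300)/(182.6000−114.5400)=-1.8748; B=V−Δ·S=408.0906
Check: Δ(0,0)·S0 + B(0,0) = 96.8710 = V0.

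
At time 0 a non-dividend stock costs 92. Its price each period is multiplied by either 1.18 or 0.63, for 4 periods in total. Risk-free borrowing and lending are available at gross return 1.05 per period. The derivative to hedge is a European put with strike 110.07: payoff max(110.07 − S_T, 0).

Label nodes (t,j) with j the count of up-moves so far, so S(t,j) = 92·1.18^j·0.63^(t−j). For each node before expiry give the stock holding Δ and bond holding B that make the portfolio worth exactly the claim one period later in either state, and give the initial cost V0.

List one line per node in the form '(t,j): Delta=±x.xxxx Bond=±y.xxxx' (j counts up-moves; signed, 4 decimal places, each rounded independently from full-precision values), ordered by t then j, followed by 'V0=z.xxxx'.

(0,0): Delta=-0.4808 Bond=61.8942
(1,0): Delta=-1.0000 Bond=95.0826
(1,1): Delta=-0.3950 Bond=55.6742
(2,0): Delta=-1.0000 Bond=99.8367
(2,1): Delta=-1.0000 Bond=99.8367
(2,2): Delta=-0.2950 Bond=45.6502
(3,0): Delta=-1.0000 Bond=104.8286
(3,1): Delta=-1.0000 Bond=104.8286
(3,2): Delta=-1.0000 Bond=104.8286
(3,3): Delta=-0.1785 Bond=30.3221
V0=17.6619

Since d<R<u, set p* = (R−d)/(u−d) = 0.7636; price each node as the discounted p*-expectation of its children.
Payoff layer (t=4): V(4,0)=95.5773, V(4,1)=82.9249, V(4,2)=59.2268, V(4,3)=14.8399, V(4,4)=0.0000
Node (3,0) S=23.0043: V=(p*·82.9249+(1−p*)·95.5773)/1.05=81.8242; Δ=(82.9249−95.5773)/(27.1451−14.4927)=-1.0000; B=V−Δ·S=104.8286
Node (3,1) S=43.0875: V=(p*·59.2268+(1−p*)·82.9249)/1.05=61.7411; Δ=(59.2268−82.9249)/(50.8432−27.1451)=-1.0000; B=V−Δ·S=104.8286
Node (3,2) S=80.7035: V=(p*·14.8399+(1−p*)·59.2268)/1.05=24.1251; Δ=(14.8399−59.2268)/(95.2301−50.8432)=-1.0000; B=V−Δ·S=104.8286
Node (3,3) S=151.1589: V=(p*·0.0000+(1−p*)·14.8399)/1.05=3.3406; Δ=(0.0000−14.8399)/(178.3676−95.2301)=-0.1785; B=V−Δ·S=30.3221
Node (2,0) S=36.5148: V=(p*·61.7411+(1−p*)·81.8242)/1.05=63.3219; Δ=(61.7411−81.8242)/(43.0875−23.0043)=-1.0000; B=V−Δ·S=99.8367
Node (2,1) S=68.3928: V=(p*·24.1251+(1−p*)·61.7411)/1.05=31.4439; Δ=(24.1251−61.7411)/(80.7035−43.0875)=-1.0000; B=V−Δ·S=99.8367
Node (2,2) S=128.1008: V=(p*·3.3406+(1−p*)·24.1251)/1.05=7.8603; Δ=(3.3406−24.1251)/(151.1589−80.7035)=-0.2950; B=V−Δ·S=45.6502
Node (1,0) S=57.9600: V=(p*·31.4439+(1−p*)·63.3219)/1.05=37.1226; Δ=(31.4439−63.3219)/(68.3928−36.5148)=-1.0000; B=V−Δ·S=95.0826
Node (1,1) S=108.5600: V=(p*·7.8603+(1−p*)·31.4439)/1.05=12.7948; Δ=(7.8603−31.4439)/(128.1008−68.3928)=-0.3950; B=V−Δ·S=55.6742
Node (0,0) S=92.0000: V=(p*·12.7948+(1−p*)·37.1226)/1.05=17.6619; Δ=(12.7948−37.1226)/(108.5600−57.9600)=-0.4808; B=V−Δ·S=61.8942
Root portfolio cost Δ·92+B reproduces V0=17.6619.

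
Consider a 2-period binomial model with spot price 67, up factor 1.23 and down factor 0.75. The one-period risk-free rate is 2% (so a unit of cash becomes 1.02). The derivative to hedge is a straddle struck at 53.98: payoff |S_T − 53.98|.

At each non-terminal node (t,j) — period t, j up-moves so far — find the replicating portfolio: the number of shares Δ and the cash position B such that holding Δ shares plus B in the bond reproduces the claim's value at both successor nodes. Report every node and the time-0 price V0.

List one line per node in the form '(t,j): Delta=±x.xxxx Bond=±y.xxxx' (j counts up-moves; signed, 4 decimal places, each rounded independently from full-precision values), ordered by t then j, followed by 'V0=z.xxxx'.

Under the risk-neutral measure, an up-move has probability p* = (R−d)/(u−d) = 0.5625 and values discount at R = 1.02.
Terminal values V(2,·): V(2,0)=16.2925, V(2,1)=7.8275, V(2,2)=47.3843
  t=1,j=0: stock 50.2500 → up 61.8075 (V=7.8275), down 37.6875 (V=16.2925). Price 11.3048; hedge Δ=-0.3510, bond B=28.9403.
  t=1,j=1: stock 82.4100 → up 101.3643 (V=47.3843), down 61.8075 (V=7.8275). Price 29.4884; hedge Δ=1.0000, bond B=-52.9216.
  t=0,j=0: stock 67.0000 → up 82.4100 (V=29.4884), down 50.2500 (V=11.3048). Price 21.1109; hedge Δ=0.5654, bond B=-16.7716.
The time-0 hedge costs 21.1109, which is the no-arbitrage price.

(0,0): Delta=0.5654 Bond=-16.7716
(1,0): Delta=-0.3510 Bond=28.9403
(1,1): Delta=1.0000 Bond=-52.9216
V0=21.1109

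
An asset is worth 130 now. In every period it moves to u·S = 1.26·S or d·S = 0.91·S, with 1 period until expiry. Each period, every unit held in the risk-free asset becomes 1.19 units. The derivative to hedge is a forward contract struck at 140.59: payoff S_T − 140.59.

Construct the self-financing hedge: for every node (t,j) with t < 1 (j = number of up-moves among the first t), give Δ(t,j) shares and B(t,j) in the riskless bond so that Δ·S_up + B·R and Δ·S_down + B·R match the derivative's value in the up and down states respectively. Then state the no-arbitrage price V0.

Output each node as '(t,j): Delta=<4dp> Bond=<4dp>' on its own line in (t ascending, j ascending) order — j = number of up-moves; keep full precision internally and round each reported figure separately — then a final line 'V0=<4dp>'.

(0,0): Delta=1.0000 Bond=-118.1429
V0=11.8571

No-arbitrage ⇒ martingale measure with p* = (R−d)/(u−d) = 0.8000.
Payoff layer (t=1): V(1,0)=-22.2900, V(1,1)=23.2100
Node (0,0) S=130.0000: V=(p*·23.2100+(1−p*)·-22.2900)/1.19=11.8571; Δ=(23.2100−-22.2900)/(163.8000−118.3000)=1.0000; B=V−Δ·S=-118.1429
The time-0 hedge costs 11.8571, which is the no-arbitrage price.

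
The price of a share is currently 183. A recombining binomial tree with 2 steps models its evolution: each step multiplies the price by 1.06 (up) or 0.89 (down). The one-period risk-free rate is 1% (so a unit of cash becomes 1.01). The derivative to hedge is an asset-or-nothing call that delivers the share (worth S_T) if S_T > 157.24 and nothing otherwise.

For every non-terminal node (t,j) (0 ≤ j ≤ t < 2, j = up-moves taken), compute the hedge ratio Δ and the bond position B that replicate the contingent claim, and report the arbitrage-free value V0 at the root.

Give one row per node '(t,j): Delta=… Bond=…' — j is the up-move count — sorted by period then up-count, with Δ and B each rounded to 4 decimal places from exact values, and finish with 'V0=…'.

The replicating-portfolio and risk-neutral prices coincide; use p* = (1.01−0.89)/(1.06−0.89) = 0.7059 for the latter.
Terminal values V(2,·): V(2,0)=0.0000, V(2,1)=172.6422, V(2,2)=205.6188
Node (1,0) S=162.8700: V=(p*·172.6422+(1−p*)·0.0000)/1.01=120.6585; Δ=(172.6422−0.0000)/(172.6422−144.9543)=6.2353; B=V−Δ·S=-894.8839
Node (1,1) S=193.9800: V=(p*·205.6188+(1−p*)·172.6422)/1.01=193.9800; Δ=(205.6188−172.6422)/(205.6188−172.6422)=1.0000; B=V−Δ·S=0.0000
Node (0,0) S=183.0000: V=(p*·193.9800+(1−p*)·120.6585)/1.01=170.7078; Δ=(193.9800−120.6585)/(193.9800−162.8700)=2.3568; B=V−Δ·S=-260.5952
The time-0 hedge costs 170.7078, which is the no-arbitrage price.

(0,0): Delta=2.3568 Bond=-260.5952
(1,0): Delta=6.2353 Bond=-894.8839
(1,1): Delta=1.0000 Bond=0.0000
V0=170.7078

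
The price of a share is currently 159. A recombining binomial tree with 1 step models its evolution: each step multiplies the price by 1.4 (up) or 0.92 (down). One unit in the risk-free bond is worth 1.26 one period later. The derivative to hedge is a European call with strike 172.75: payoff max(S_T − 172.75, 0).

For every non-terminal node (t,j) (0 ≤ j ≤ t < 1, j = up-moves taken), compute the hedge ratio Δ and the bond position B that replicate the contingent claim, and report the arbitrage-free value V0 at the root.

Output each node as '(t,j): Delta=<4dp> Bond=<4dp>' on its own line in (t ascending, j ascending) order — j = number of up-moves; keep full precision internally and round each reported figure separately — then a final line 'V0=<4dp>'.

(0,0): Delta=0.6532 Bond=-75.8300
V0=28.0241

Risk-neutral probability p* = (R−d)/(u−d) = (1.26−0.92)/(1.4−0.92) = 0.7083.
Payoff layer (t=1): V(1,0)=0.0000, V(1,1)=49.8500
(0,0): S=159.0000. Δ = (V_up−V_dn)/(S_up−S_dn) = (49.8500−0.0000)/(222.6000−146.2800) = 0.6532. V = [p*·49.8500 + (1−p*)·0.0000]/1.26 = 28.0241. B = V − Δ·S = -75.8300.
Root portfolio cost Δ·159+B reproduces V0=28.0241.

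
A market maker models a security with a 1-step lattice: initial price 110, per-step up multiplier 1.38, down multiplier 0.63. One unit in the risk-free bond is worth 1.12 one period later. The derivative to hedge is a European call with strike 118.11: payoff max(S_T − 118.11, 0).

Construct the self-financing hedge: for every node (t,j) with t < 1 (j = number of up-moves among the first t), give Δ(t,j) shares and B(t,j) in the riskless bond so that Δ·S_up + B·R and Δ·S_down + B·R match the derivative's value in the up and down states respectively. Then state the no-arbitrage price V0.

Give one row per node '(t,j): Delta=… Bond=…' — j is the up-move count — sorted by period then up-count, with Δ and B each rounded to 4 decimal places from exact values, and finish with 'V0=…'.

(0,0): Delta=0.4084 Bond=-25.2675
V0=19.6525

Risk-neutral probability p* = (R−d)/(u−d) = (1.12−0.63)/(1.38−0.63) = 0.6533.
Terminal payoffs: V(1,0)=0.0000, V(1,1)=33.6900
  t=0,j=0: stock 110.0000 → up 151.8000 (V=33.6900), down 69.3000 (V=0.0000). Price 19.6525; hedge Δ=0.4084, bond B=-25.2675.
Check: Δ(0,0)·S0 + B(0,0) = 19.6525 = V0.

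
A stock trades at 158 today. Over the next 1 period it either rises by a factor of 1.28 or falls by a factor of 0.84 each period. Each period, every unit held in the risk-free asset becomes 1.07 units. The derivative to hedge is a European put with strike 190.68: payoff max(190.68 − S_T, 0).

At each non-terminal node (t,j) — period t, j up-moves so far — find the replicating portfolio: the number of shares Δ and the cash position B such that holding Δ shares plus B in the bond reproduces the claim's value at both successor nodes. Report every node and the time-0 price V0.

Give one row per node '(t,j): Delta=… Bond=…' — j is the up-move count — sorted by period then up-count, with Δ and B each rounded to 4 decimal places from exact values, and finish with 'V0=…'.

(0,0): Delta=-0.8337 Bond=157.5803
V0=25.8530

No-arbitrage ⇒ martingale measure with p* = (R−d)/(u−d) = 0.5227.
Terminal payoffs: V(1,0)=57.9600, V(1,1)=0.0000
(0,0): S=158.0000. Δ = (V_up−V_dn)/(S_up−S_dn) = (0.0000−57.9600)/(202.2400−132.7200) = -0.8337. V = [p*·0.0000 + (1−p*)·57.9600]/1.07 = 25.8530. B = V − Δ·S = 157.5803.
Check: Δ(0,0)·S0 + B(0,0) = 25.8530 = V0.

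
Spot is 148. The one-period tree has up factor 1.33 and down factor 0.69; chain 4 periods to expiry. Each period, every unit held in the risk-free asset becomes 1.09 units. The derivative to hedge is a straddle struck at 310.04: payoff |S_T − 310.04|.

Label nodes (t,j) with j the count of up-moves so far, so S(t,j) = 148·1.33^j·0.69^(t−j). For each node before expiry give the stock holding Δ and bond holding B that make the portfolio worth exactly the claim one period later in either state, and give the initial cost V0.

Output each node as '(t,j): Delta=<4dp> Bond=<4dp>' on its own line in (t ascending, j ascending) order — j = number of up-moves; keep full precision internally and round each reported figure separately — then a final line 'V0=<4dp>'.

(0,0): Delta=-0.3908 Bond=162.5613
(1,0): Delta=-1.0000 Bond=239.4078
(1,1): Delta=-0.2011 Bond=139.8623
(2,0): Delta=-1.0000 Bond=260.9545
(2,1): Delta=-1.0000 Bond=260.9545
(2,2): Delta=0.0476 Bond=87.3471
(3,0): Delta=-1.0000 Bond=284.4404
(3,1): Delta=-1.0000 Bond=284.4404
(3,2): Delta=-1.0000 Bond=284.4404
(3,3): Delta=0.3736 Bond=-18.3309
V0=104.7293

Since d<R<u, set p* = (R−d)/(u−d) = 0.6250; price each node as the discounted p*-expectation of its children.
At expiry t=4: V(4,0)=276.4927, V(4,1)=245.3763, V(4,2)=185.3984, V(4,3)=69.7887, V(4,4)=153.0531
Node (3,0) S=48.6193: V=(p*·245.3763+(1−p*)·276.4927)/1.09=235.8210; Δ=(245.3763−276.4927)/(64.6637−33.5473)=-1.0000; B=V−Δ·S=284.4404
Node (3,1) S=93.7155: V=(p*·185.3984+(1−p*)·245.3763)/1.09=190.7248; Δ=(185.3984−245.3763)/(124.6416−64.6637)=-1.0000; B=V−Δ·S=284.4404
Node (3,2) S=180.6401: V=(p*·69.7887+(1−p*)·185.3984)/1.09=103.8003; Δ=(69.7887−185.3984)/(240.2513−124.6416)=-1.0000; B=V−Δ·S=284.4404
Node (3,3) S=348.1903: V=(p*·153.0531+(1−p*)·69.7887)/1.09=111.7697; Δ=(153.0531−69.7887)/(463.0931−240.2513)=0.3736; B=V−Δ·S=-18.3309
Node (2,0) S=70.4628: V=(p*·190.7248+(1−p*)·235.8210)/1.09=190.4917; Δ=(190.7248−235.8210)/(93.7155−48.6193)=-1.0000; B=V−Δ·S=260.9545
Node (2,1) S=135.8196: V=(p*·103.8003+(1−p*)·190.7248)/1.09=125.1349; Δ=(103.8003−190.7248)/(180.6401−93.7155)=-1.0000; B=V−Δ·S=260.9545
Node (2,2) S=261.7972: V=(p*·111.7697+(1−p*)·103.8003)/1.09=99.7992; Δ=(111.7697−103.8003)/(348.1903−180.6401)=0.0476; B=V−Δ·S=87.3471
Node (1,0) S=102.1200: V=(p*·125.1349+(1−p*)·190.4917)/1.09=137.2878; Δ=(125.1349−190.4917)/(135.8196−70.4628)=-1.0000; B=V−Δ·S=239.4078
Node (1,1) S=196.8400: V=(p*·99.7992+(1−p*)·125.1349)/1.09=100.2753; Δ=(99.7992−125.1349)/(261.7972−135.8196)=-0.2011; B=V−Δ·S=139.8623
Node (0,0) S=148.0000: V=(p*·100.2753+(1−p*)·137.2878)/1.09=104.7293; Δ=(100.2753−137.2878)/(196.8400−102.1200)=-0.3908; B=V−Δ·S=162.5613
Self-financing check: at every node Δ·S+B equals the discounted successor values.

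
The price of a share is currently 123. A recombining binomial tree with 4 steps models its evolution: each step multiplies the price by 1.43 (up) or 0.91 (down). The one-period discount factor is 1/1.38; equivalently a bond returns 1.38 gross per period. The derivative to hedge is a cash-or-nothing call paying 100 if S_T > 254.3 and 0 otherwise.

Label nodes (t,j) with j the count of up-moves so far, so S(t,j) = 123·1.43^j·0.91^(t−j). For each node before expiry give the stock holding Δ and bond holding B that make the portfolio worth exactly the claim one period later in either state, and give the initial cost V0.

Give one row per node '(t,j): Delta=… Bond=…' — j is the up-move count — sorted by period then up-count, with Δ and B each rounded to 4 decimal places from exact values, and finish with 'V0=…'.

(0,0): Delta=0.1402 Bond=8.9885
(1,0): Delta=0.7370 Bond=-54.3989
(1,1): Delta=0.0998 Bond=19.5108
(2,0): Delta=0.0000 Bond=0.0000
(2,1): Delta=0.7869 Bond=-83.0566
(2,2): Delta=0.0533 Bond=38.6251
(3,0): Delta=0.0000 Bond=0.0000
(3,1): Delta=0.0000 Bond=0.0000
(3,2): Delta=0.8402 Bond=-126.8116
(3,3): Delta=0.0000 Bond=72.4638
V0=26.2324

Risk-neutral probability p* = (R−d)/(u−d) = (1.38−0.91)/(1.43−0.91) = 0.9038.
Terminal values V(4,·): V(4,0)=0.0000, V(4,1)=0.0000, V(4,2)=0.0000, V(4,3)=100.0000, V(4,4)=100.0000
Node (3,0) S=92.6892: V=(p*·0.0000+(1−p*)·0.0000)/1.38=0.0000; Δ=(0.0000−0.0000)/(132.5456−84.3472)=0.0000; B=V−Δ·S=0.0000
Node (3,1) S=145.6545: V=(p*·0.0000+(1−p*)·0.0000)/1.38=0.0000; Δ=(0.0000−0.0000)/(208.2859−132.5456)=0.0000; B=V−Δ·S=0.0000
Node (3,2) S=228.8857: V=(p*·100.0000+(1−p*)·0.0000)/1.38=65.4961; Δ=(100.0000−0.0000)/(327.3065−208.2859)=0.8402; B=V−Δ·S=-126.8116
Node (3,3) S=359.6775: V=(p*·100.0000+(1−p*)·100.0000)/1.38=72.4638; Δ=(100.0000−100.0000)/(514.3388−327.3065)=0.0000; B=V−Δ·S=72.4638
Node (2,0) S=101.8563: V=(p*·0.0000+(1−p*)·0.0000)/1.38=0.0000; Δ=(0.0000−0.0000)/(145.6545−92.6892)=0.0000; B=V−Δ·S=0.0000
Node (2,1) S=160.0599: V=(p*·65.4961+(1−p*)·0.0000)/1.38=42.8974; Δ=(65.4961−0.0000)/(228.8857−145.6545)=0.7869; B=V−Δ·S=-83.0566
Node (2,2) S=251.5227: V=(p*·72.4638+(1−p*)·65.4961)/1.38=52.0245; Δ=(72.4638−65.4961)/(359.6775−228.8857)=0.0533; B=V−Δ·S=38.6251
Node (1,0) S=111.9300: V=(p*·42.8974+(1−p*)·0.0000)/1.38=28.0961; Δ=(42.8974−0.0000)/(160.0599−101.8563)=0.7370; B=V−Δ·S=-54.3989
Node (1,1) S=175.8900: V=(p*·52.0245+(1−p*)·42.8974)/1.38=37.0630; Δ=(52.0245−42.8974)/(251.5227−160.0599)=0.0998; B=V−Δ·S=19.5108
Node (0,0) S=123.0000: V=(p*·37.0630+(1−p*)·28.0961)/1.38=26.2324; Δ=(37.0630−28.0961)/(175.8900−111.9300)=0.1402; B=V−Δ·S=8.9885
Root portfolio cost Δ·123+B reproduces V0=26.2324.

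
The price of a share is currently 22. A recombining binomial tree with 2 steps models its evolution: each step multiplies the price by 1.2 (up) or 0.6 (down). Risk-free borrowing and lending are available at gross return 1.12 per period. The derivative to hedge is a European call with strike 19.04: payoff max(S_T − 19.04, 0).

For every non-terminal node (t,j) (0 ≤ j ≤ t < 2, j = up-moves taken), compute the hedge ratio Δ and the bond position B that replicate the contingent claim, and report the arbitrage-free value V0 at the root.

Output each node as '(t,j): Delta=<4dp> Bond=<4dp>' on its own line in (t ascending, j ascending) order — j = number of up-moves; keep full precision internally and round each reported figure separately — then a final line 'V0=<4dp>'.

(0,0): Delta=0.7410 Bond=-8.7330
(1,0): Delta=0.0000 Bond=0.0000
(1,1): Delta=0.7980 Bond=-11.2857
V0=7.5686

No-arbitrage ⇒ martingale measure with p* = (R−d)/(u−d) = 0.8667.
Terminal payoffs: V(2,0)=0.0000, V(2,1)=0.0000, V(2,2)=12.6400
(1,0): S=13.2000. Δ = (V_up−V_dn)/(S_up−S_dn) = (0.0000−0.0000)/(15.8400−7.9200) = 0.0000. V = [p*·0.0000 + (1−p*)·0.0000]/1.12 = 0.0000. B = V − Δ·S = 0.0000.
(1,1): S=26.4000. Δ = (V_up−V_dn)/(S_up−S_dn) = (12.6400−0.0000)/(31.6800−15.8400) = 0.7980. V = [p*·12.6400 + (1−p*)·0.0000]/1.12 = 9.7810. B = V − Δ·S = -11.2857.
(0,0): S=22.0000. Δ = (V_up−V_dn)/(S_up−S_dn) = (9.7810−0.0000)/(26.4000−13.2000) = 0.7410. V = [p*·9.7810 + (1−p*)·0.0000]/1.12 = 7.5686. B = V − Δ·S = -8.7330.
The time-0 hedge costs 7.5686, which is the no-arbitrage price.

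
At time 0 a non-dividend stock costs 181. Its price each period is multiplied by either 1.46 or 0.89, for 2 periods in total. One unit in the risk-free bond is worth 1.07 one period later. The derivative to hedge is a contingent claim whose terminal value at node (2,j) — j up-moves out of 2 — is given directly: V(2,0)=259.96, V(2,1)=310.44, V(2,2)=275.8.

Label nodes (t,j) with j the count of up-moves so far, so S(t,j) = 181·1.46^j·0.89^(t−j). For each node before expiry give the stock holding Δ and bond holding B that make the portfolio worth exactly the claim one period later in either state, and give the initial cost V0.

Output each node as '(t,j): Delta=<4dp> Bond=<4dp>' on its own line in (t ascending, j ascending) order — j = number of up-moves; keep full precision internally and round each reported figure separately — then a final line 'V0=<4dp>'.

No-arbitrage ⇒ martingale measure with p* = (R−d)/(u−d) = 0.3158.
Terminal values V(2,·): V(2,0)=259.9600, V(2,1)=310.4400, V(2,2)=275.8000
Node (1,0) S=161.0900: V=(p*·310.4400+(1−p*)·259.9600)/1.07=257.8515; Δ=(310.4400−259.9600)/(235.1914−143.3701)=0.5498; B=V−Δ·S=169.2900
Node (1,1) S=264.2600: V=(p*·275.8000+(1−p*)·310.4400)/1.07=279.9075; Δ=(275.8000−310.4400)/(385.8196−235.1914)=-0.2300; B=V−Δ·S=340.6795
Node (0,0) S=181.0000: V=(p*·279.9075+(1−p*)·257.8515)/1.07=247.4921; Δ=(279.9075−257.8515)/(264.2600−161.0900)=0.2138; B=V−Δ·S=208.7972
Root portfolio cost Δ·181+B reproduces V0=247.4921.

(0,0): Delta=0.2138 Bond=208.7972
(1,0): Delta=0.5498 Bond=169.2900
(1,1): Delta=-0.2300 Bond=340.6795
V0=247.4921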